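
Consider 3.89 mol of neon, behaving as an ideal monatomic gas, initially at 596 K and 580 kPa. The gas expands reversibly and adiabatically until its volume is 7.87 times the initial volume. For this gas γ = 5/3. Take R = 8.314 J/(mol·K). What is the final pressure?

18.6 kPa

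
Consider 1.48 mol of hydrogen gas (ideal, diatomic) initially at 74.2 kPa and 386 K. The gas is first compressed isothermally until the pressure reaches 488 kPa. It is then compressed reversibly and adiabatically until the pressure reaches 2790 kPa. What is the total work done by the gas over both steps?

-16600 J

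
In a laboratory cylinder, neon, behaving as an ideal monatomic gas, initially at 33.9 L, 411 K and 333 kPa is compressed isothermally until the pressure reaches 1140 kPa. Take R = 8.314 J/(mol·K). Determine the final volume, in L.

Isothermal: T stays 411 K; PV = const ⇒ V₂ = 9.90 L, P₂ = 1140 kPa.

9.90 L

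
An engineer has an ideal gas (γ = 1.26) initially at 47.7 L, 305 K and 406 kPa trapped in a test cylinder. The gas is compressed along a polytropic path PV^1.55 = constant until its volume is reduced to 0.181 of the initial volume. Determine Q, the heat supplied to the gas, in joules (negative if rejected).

61300 J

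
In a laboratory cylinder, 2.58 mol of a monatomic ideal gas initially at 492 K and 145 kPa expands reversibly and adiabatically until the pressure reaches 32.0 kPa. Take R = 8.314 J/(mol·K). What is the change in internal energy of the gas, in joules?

V₁ = nRT₁/P₁ = 2.58×8.314×492/145 = 72.8 L.
Adiabatic: T₂/T₁ = (P₂/P₁)^((γ−1)/γ) ⇒ T₂ = 492×(0.221)^0.400 = 269 K; V₂ = 180 L.
For an ideal gas ΔU = nCvΔT with Cv = (3/2)R = 12.5 J/(mol·K).
ΔU = 2.58×12.5×(269−492) = -7180 J.

-7180 J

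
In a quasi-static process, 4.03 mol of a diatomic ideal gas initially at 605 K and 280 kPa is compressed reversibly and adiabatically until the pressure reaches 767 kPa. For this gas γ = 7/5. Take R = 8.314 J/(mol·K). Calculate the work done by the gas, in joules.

-16900 J

V₁ = nRT₁/P₁ = 4.03×8.314×605/280 = 72.4 L.
Adiabatic: T₂/T₁ = (P₂/P₁)^((γ−1)/γ) ⇒ T₂ = 605×(2.74)^0.286 = 807 K; V₂ = 35.2 L.
ΔU = nCvΔT = 4.03×20.8×(807−605) = 16900 J.
Q = 0 for an adiabatic process, so W = −ΔU = -16900 J.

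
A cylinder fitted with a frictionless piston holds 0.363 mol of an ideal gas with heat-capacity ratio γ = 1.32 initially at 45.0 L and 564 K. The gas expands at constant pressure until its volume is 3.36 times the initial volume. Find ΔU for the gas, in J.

P₁ = nRT₁/V₁ = 0.363×8.314×564/45.0 = 37.8 kPa.
Isobaric: P stays 37.8 kPa; V/T = const ⇒ T₂ = 1900 K, V₂ = 151 L.
For an ideal gas ΔU = nCvΔT with Cv = R/(γ−1) = 26.0 J/(mol·K).
ΔU = 0.363×26.0×(1900−564) = 12600 J.

12600 J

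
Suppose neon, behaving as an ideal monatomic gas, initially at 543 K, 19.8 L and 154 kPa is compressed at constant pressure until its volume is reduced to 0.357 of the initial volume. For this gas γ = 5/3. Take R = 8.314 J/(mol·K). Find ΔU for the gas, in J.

-2940 J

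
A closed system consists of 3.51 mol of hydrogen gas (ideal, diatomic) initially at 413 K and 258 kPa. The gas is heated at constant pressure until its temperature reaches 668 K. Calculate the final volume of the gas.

V₁ = nRT₁/P₁ = 3.51×8.314×413/258 = 46.7 L.
Isobaric: P stays 258 kPa; V/T = const ⇒ T₂ = 668 K, V₂ = 75.6 L.

75.6 L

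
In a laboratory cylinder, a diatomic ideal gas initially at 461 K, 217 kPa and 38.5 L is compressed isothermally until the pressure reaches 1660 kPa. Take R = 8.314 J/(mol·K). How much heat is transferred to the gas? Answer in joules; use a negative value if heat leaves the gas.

-17000 J

n = P₁V₁/(RT₁) = 217×38.5/(8.314×461) = 2.18 mol.
Isothermal: T stays 461 K; PV = const ⇒ V₂ = 5.03 L, P₂ = 1660 kPa.
ΔU = 0 (ideal gas, T constant).
W = nRT ln(V₂/V₁) = 2.18×8.314×461×ln(0.131) = -17000 J.
Q = ΔU + W = -17000 J.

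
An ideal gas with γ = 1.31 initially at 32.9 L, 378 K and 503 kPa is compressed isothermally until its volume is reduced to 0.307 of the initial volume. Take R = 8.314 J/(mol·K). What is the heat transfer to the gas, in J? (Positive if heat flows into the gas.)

n = P₁V₁/(RT₁) = 503×32.9/(8.314×378) = 5.27 mol.
Isothermal: T stays 378 K; PV = const ⇒ V₂ = 10.1 L, P₂ = 1640 kPa.
ΔU = 0 (ideal gas, T constant).
W = nRT ln(V₂/V₁) = 5.27×8.314×378×ln(0.307) = -19500 J.
Q = ΔU + W = -19500 J.

-19500 J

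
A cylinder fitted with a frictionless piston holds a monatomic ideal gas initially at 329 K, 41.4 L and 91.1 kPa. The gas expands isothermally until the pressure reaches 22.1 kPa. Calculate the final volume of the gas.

Isothermal: T stays 329 K; PV = const ⇒ V₂ = 171 L, P₂ = 22.1 kPa.

171 L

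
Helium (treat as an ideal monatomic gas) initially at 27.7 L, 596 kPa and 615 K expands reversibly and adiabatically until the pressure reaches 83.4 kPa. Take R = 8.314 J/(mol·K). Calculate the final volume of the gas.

Adiabatic: T₂/T₁ = (P₂/P₁)^((γ−1)/γ) ⇒ T₂ = 615×(0.140)^0.400 = 280 K; V₂ = 90.1 L.

90.1 L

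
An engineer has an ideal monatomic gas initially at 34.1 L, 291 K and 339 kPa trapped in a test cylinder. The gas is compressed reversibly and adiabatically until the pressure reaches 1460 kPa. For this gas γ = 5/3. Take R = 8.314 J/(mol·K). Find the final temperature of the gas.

522 K

Adiabatic: T₂/T₁ = (P₂/P₁)^((γ−1)/γ) ⇒ T₂ = 291×(4.31)^0.400 = 522 K; V₂ = 14.2 L.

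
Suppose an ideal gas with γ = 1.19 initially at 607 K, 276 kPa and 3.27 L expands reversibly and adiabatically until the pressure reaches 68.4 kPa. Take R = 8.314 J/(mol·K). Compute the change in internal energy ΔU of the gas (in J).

-948 J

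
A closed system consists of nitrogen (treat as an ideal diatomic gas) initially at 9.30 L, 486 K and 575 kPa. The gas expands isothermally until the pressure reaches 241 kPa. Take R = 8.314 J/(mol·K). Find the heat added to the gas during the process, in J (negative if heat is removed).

n = P₁V₁/(RT₁) = 575×9.30/(8.314×486) = 1.32 mol.
Isothermal: T stays 486 K; PV = const ⇒ V₂ = 22.2 L, P₂ = 241 kPa.
ΔU = 0 (ideal gas, T constant).
W = nRT ln(V₂/V₁) = 1.32×8.314×486×ln(2.39) = 4650 J.
Q = ΔU + W = 4650 J.

4650 J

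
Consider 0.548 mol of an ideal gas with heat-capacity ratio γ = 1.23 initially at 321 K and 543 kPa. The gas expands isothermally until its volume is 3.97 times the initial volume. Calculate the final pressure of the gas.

137 kPa

V₁ = nRT₁/P₁ = 0.548×8.314×321/543 = 2.69 L.
Isothermal: T stays 321 K; PV = const ⇒ V₂ = 10.7 L, P₂ = 137 kPa.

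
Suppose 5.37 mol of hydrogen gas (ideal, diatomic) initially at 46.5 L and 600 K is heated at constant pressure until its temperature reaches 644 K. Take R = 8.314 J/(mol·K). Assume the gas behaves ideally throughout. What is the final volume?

49.9 L

P₁ = nRT₁/V₁ = 5.37×8.314×600/46.5 = 576 kPa.
Isobaric: P stays 576 kPa; V/T = const ⇒ T₂ = 644 K, V₂ = 49.9 L.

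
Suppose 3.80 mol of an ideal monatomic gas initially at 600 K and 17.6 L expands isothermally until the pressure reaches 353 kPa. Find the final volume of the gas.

53.7 L

P₁ = nRT₁/V₁ = 3.80×8.314×600/17.6 = 1080 kPa.
Isothermal: T stays 600 K; PV = const ⇒ V₂ = 53.7 L, P₂ = 353 kPa.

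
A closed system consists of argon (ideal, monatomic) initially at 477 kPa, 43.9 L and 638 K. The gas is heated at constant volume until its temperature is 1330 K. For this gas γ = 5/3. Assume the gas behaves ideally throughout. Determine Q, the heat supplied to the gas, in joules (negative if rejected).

n = P₁V₁/(RT₁) = 477×43.9/(8.314×638) = 3.95 mol.
Isochoric: V stays 43.9 L; P/T = const ⇒ T₂ = 1330 K, P₂ = 994 kPa.
W = 0 (no volume change).
ΔU = nCvΔT = 3.95×12.5×(1330−638) = 34100 J.
Q = ΔU = 34100 J.

34100 J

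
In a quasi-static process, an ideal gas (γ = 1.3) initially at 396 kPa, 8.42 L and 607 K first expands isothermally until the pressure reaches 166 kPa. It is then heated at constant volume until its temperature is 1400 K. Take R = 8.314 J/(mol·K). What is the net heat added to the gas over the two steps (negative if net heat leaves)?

17400 J

n = P₁V₁/(RT₁) = 396×8.42/(8.314×607) = 0.661 mol.
Step 1 — Isothermal: T stays 607 K; PV = const ⇒ V₂ = 20.1 L, P₂ = 166 kPa.
ΔU = 0 (ideal gas, T constant).
W = nRT ln(V₂/V₁) = 0.661×8.314×607×ln(2.39) = 2900 J.
Q = ΔU + W = 2900 J.
State after step 1: P = 166 kPa, V = 20.1 L, T = 607 K.
Step 2 — Isochoric: V stays 20.1 L; P/T = const ⇒ T₂ = 1400 K, P₂ = 383 kPa.
W = 0 (no volume change).
ΔU = nCvΔT = 0.661×27.7×(1400−607) = 14500 J.
Q = ΔU = 14500 J.
Net over both steps: W = 2900 J, Q = 17400 J, ΔU = 14500 J.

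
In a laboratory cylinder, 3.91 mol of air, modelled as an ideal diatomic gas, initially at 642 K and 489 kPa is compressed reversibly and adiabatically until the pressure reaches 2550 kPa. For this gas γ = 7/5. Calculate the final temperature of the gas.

V₁ = nRT₁/P₁ = 3.91×8.314×642/489 = 42.7 L.
Adiabatic: T₂/T₁ = (P₂/P₁)^((γ−1)/γ) ⇒ T₂ = 642×(5.21)^0.286 = 1030 K; V₂ = 13.1 L.

1030 K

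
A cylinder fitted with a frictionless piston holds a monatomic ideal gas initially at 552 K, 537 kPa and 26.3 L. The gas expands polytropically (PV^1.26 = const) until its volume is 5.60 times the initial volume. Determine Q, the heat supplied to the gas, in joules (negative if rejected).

12000 J

n = P₁V₁/(RT₁) = 537×26.3/(8.314×552) = 3.08 mol.
Polytropic n=1.26: T₂ = T₁(V₁/V₂)^(n−1) = 552×(0.179)^0.26 = 353 K; P₂ = P₁(V₁/V₂)^n = 61.3 kPa.
W = (P₁V₁−P₂V₂)/(n−1) = (537×26.3−61.3×147)/0.26 = 19600 J.
ΔU = nCvΔT = 3.08×12.5×(353−552) = -7650 J.
Q = ΔU + W = 12000 J.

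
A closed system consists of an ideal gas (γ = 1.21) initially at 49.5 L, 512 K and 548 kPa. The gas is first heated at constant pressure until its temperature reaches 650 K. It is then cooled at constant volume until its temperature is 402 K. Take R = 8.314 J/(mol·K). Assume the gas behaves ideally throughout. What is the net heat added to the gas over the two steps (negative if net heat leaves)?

-20400 J

n = P₁V₁/(RT₁) = 548×49.5/(8.314×512) = 6.37 mol.
Step 1 — Isobaric: P stays 548 kPa; V/T = const ⇒ T₂ = 650 K, V₂ = 62.8 L.
W = PΔV = 548×(62.8−49.5) kPa·L = 7310 J.
ΔU = nCvΔT = 6.37×39.6×(650−512) = 34800 J.
Q = ΔU + W = nCpΔT = 42100 J.
State after step 1: P = 548 kPa, V = 62.8 L, T = 650 K.
Step 2 — Isochoric: V stays 62.8 L; P/T = const ⇒ T₂ = 402 K, P₂ = 339 kPa.
W = 0 (no volume change).
ΔU = nCvΔT = 6.37×39.6×(402−650) = -62600 J.
Q = ΔU = -62600 J.
Net over both steps: W = 7310 J, Q = -20400 J, ΔU = -27800 J.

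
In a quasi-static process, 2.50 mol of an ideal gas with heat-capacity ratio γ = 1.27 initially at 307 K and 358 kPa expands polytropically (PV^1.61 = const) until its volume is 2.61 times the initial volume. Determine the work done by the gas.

4630 J

V₁ = nRT₁/P₁ = 2.50×8.314×307/358 = 17.8 L.
Polytropic n=1.61: T₂ = T₁(V₁/V₂)^(n−1) = 307×(0.383)^0.61 = 171 K; P₂ = P₁(V₁/V₂)^n = 76.4 kPa.
W = (P₁V₁−P₂V₂)/(n−1) = (358×17.8−76.4×46.5)/0.61 = 4630 J.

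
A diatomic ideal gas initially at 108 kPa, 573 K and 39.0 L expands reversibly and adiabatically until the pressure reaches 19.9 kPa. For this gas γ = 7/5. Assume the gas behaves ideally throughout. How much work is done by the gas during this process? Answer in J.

n = P₁V₁/(RT₁) = 108×39.0/(8.314×573) = 0.884 mol.
Adiabatic: T₂/T₁ = (P₂/P₁)^((γ−1)/γ) ⇒ T₂ = 573×(0.184)^0.286 = 353 K; V₂ = 131 L.
ΔU = nCvΔT = 0.884×20.8×(353−573) = -4040 J.
Q = 0 for an adiabatic process, so W = −ΔU = 4040 J.

4040 J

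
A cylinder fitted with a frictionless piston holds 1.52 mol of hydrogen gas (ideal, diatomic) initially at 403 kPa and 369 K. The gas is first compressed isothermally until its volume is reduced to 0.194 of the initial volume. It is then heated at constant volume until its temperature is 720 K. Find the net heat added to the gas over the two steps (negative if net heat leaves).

V₁ = nRT₁/P₁ = 1.52×8.314×369/403 = 11.6 L.
Step 1 — Isothermal: T stays 369 K; PV = const ⇒ V₂ = 2.24 L, P₂ = 2080 kPa.
ΔU = 0 (ideal gas, T constant).
W = nRT ln(V₂/V₁) = 1.52×8.314×369×ln(0.194) = -7650 J.
Q = ΔU + W = -7650 J.
State after step 1: P = 2080 kPa, V = 2.24 L, T = 369 K.
Step 2 — Isochoric: V stays 2.24 L; P/T = const ⇒ T₂ = 720 K, P₂ = 4050 kPa.
W = 0 (no volume change).
ΔU = nCvΔT = 1.52×20.8×(720−369) = 11100 J.
Q = ΔU = 11100 J.
Net over both steps: W = -7650 J, Q = 3440 J, ΔU = 11100 J.

3440 J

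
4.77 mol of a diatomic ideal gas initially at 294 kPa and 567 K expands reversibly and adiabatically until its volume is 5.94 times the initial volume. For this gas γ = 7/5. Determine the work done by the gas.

V₁ = nRT₁/P₁ = 4.77×8.314×567/294 = 76.5 L.
Adiabatic: TV^(γ−1) = const ⇒ T₂ = 567×(0.168)^0.400 = 278 K; PV^γ = const ⇒ P₂ = 24.3 kPa.
ΔU = nCvΔT = 4.77×20.8×(278−567) = -28700 J.
Q = 0 for an adiabatic process, so W = −ΔU = 28700 J.

28700 J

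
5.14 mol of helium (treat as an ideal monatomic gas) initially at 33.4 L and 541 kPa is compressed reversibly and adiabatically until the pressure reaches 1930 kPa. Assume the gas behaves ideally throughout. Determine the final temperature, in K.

T₁ = P₁V₁/(nR) = 541×33.4/(5.14×8.314) = 423 K.
Adiabatic: T₂/T₁ = (P₂/P₁)^((γ−1)/γ) ⇒ T₂ = 423×(3.57)^0.400 = 703 K; V₂ = 15.6 L.

703 K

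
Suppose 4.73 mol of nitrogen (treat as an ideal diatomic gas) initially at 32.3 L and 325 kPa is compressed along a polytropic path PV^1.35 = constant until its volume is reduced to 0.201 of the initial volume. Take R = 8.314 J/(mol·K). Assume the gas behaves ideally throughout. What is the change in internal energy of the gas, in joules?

19800 J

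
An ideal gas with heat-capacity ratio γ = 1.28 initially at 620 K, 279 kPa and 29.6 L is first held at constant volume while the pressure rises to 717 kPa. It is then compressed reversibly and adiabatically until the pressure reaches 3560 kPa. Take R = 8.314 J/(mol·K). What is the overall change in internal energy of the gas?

78100 J

n = P₁V₁/(RT₁) = 279×29.6/(8.314×620) = 1.60 mol.
Step 1 — Isochoric: V stays 29.6 L; P/T = const ⇒ T₂ = 1590 K, P₂ = 717 kPa.
W = 0 (no volume change).
ΔU = nCvΔT = 1.60×29.7×(1590−620) = 46300 J.
Q = ΔU = 46300 J.
State after step 1: P = 717 kPa, V = 29.6 L, T = 1590 K.
Step 2 — Adiabatic: T₂/T₁ = (P₂/P₁)^((γ−1)/γ) ⇒ T₂ = 1590×(4.97)^0.219 = 2260 K; V₂ = 8.46 L.
ΔU = nCvΔT = 1.60×29.7×(2260−1590) = 31800 J.
Q = 0 for an adiabatic process, so W = −ΔU = -31800 J.
Net over both steps: W = -31800 J, Q = 46300 J, ΔU = 78100 J.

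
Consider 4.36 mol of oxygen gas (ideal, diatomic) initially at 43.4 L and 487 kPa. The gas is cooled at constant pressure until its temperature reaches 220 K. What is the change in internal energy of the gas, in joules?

-32900 J

T₁ = P₁V₁/(nR) = 487×43.4/(4.36×8.314) = 583 K.
Isobaric: P stays 487 kPa; V/T = const ⇒ T₂ = 220 K, V₂ = 16.4 L.
For an ideal gas ΔU = nCvΔT with Cv = (5/2)R = 20.8 J/(mol·K).
ΔU = 4.36×20.8×(220−583) = -32900 J.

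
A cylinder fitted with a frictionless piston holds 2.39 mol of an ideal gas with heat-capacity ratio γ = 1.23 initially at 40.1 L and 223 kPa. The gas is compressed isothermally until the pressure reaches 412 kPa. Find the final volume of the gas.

T₁ = P₁V₁/(nR) = 223×40.1/(2.39×8.314) = 450 K.
Isothermal: T stays 450 K; PV = const ⇒ V₂ = 21.7 L, P₂ = 412 kPa.

21.7 L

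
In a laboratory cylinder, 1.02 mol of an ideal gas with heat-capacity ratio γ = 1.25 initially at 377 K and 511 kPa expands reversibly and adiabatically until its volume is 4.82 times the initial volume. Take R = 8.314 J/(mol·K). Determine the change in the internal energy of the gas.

-4160 J

V₁ = nRT₁/P₁ = 1.02×8.314×377/511 = 6.26 L.
Adiabatic: TV^(γ−1) = const ⇒ T₂ = 377×(0.207)^0.250 = 254 K; PV^γ = const ⇒ P₂ = 71.6 kPa.
For an ideal gas ΔU = nCvΔT with Cv = R/(γ−1) = 33.3 J/(mol·K).
ΔU = 1.02×33.3×(254−377) = -4160 J.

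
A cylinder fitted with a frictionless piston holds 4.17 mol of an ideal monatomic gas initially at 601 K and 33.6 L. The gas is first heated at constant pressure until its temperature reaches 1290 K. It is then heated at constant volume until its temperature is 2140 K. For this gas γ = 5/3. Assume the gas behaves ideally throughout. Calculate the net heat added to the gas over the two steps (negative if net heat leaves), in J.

P₁ = nRT₁/V₁ = 4.17×8.314×601/33.6 = 620 kPa.
Step 1 — Isobaric: P stays 620 kPa; V/T = const ⇒ T₂ = 1290 K, V₂ = 72.1 L.
W = PΔV = 620×(72.1−33.6) kPa·L = 23900 J.
ΔU = nCvΔT = 4.17×12.5×(1290−601) = 35800 J.
Q = ΔU + W = nCpΔT = 59700 J.
State after step 1: P = 620 kPa, V = 72.1 L, T = 1290 K.
Step 2 — Isochoric: V stays 72.1 L; P/T = const ⇒ T₂ = 2140 K, P₂ = 1030 kPa.
W = 0 (no volume change).
ΔU = nCvΔT = 4.17×12.5×(2140−1290) = 44200 J.
Q = ΔU = 44200 J.
Net over both steps: W = 23900 J, Q = 104000 J, ΔU = 80000 J.

104000 J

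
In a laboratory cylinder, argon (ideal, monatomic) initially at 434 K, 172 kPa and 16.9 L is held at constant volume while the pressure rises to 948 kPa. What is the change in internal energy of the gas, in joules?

19700 J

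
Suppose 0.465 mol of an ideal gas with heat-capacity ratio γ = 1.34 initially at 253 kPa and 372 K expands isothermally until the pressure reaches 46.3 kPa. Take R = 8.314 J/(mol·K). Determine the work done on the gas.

V₁ = nRT₁/P₁ = 0.465×8.314×372/253 = 5.68 L.
Isothermal: T stays 372 K; PV = const ⇒ V₂ = 31.1 L, P₂ = 46.3 kPa.
W = nRT ln(V₂/V₁) = 0.465×8.314×372×ln(5.46) = 2440 J.
Work done on the gas = −W_by = -2440 J.

-2440 J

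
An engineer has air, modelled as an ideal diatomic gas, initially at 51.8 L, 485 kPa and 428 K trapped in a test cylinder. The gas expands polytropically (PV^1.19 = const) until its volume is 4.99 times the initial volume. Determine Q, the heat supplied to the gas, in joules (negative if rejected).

n = P₁V₁/(RT₁) = 485×51.8/(8.314×428) = 7.06 mol.
Polytropic n=1.19: T₂ = T₁(V₁/V₂)^(n−1) = 428×(0.200)^0.19 = 315 K; P₂ = P₁(V₁/V₂)^n = 71.6 kPa.
W = (P₁V₁−P₂V₂)/(n−1) = (485×51.8−71.6×258)/0.19 = 34800 J.
ΔU = nCvΔT = 7.06×20.8×(315−428) = -16500 J.
Q = ΔU + W = 18300 J.

18300 J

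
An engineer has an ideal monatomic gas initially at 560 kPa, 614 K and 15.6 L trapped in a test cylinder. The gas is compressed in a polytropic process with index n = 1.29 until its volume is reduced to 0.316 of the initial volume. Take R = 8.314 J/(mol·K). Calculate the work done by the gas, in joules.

n = P₁V₁/(RT₁) = 560×15.6/(8.314×614) = 1.71 mol.
Polytropic n=1.29: T₂ = T₁(V₁/V₂)^(n−1) = 614×(3.16)^0.29 = 858 K; P₂ = P₁(V₁/V₂)^n = 2480 kPa.
W = (P₁V₁−P₂V₂)/(n−1) = (560×15.6−2480×4.93)/0.29 = -11900 J.

-11900 J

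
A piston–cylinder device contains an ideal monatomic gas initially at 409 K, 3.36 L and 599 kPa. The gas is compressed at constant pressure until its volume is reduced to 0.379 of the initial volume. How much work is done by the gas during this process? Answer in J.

-1250 J

n = P₁V₁/(RT₁) = 599×3.36/(8.314×409) = 0.592 mol.
Isobaric: P stays 599 kPa; V/T = const ⇒ T₂ = 155 K, V₂ = 1.27 L.
W = PΔV = 599×(1.27−3.36) kPa·L = -1250 J.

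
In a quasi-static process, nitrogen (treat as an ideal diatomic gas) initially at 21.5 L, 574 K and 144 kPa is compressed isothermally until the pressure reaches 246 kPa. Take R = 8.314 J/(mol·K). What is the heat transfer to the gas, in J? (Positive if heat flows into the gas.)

n = P₁V₁/(RT₁) = 144×21.5/(8.314×574) = 0.649 mol.
Isothermal: T stays 574 K; PV = const ⇒ V₂ = 12.6 L, P₂ = 246 kPa.
ΔU = 0 (ideal gas, T constant).
W = nRT ln(V₂/V₁) = 0.649×8.314×574×ln(0.585) = -1660 J.
Q = ΔU + W = -1660 J.

-1660 J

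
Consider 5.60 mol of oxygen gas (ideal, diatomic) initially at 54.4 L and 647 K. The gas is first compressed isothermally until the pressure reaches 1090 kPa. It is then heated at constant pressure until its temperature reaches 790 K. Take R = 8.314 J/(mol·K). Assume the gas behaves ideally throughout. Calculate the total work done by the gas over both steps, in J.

-13700 J

P₁ = nRT₁/V₁ = 5.60×8.314×647/54.4 = 554 kPa.
Step 1 — Isothermal: T stays 647 K; PV = const ⇒ V₂ = 27.6 L, P₂ = 1090 kPa.
ΔU = 0 (ideal gas, T constant).
W = nRT ln(V₂/V₁) = 5.60×8.314×647×ln(0.508) = -20400 J.
Q = ΔU + W = -20400 J.
State after step 1: P = 1090 kPa, V = 27.6 L, T = 647 K.
Step 2 — Isobaric: P stays 1090 kPa; V/T = const ⇒ T₂ = 790 K, V₂ = 33.7 L.
W = PΔV = 1090×(33.7−27.6) kPa·L = 6660 J.
ΔU = nCvΔT = 5.60×20.8×(790−647) = 16600 J.
Q = ΔU + W = nCpΔT = 23300 J.
Net over both steps: W = -13700 J, Q = 2900 J, ΔU = 16600 J.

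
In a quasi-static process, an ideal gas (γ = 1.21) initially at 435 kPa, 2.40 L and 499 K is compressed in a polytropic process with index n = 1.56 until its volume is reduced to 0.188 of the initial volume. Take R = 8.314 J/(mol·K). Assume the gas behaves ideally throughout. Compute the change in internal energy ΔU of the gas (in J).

7700 J

n = P₁V₁/(RT₁) = 435×2.40/(8.314×499) = 0.252 mol.
Polytropic n=1.56: T₂ = T₁(V₁/V₂)^(n−1) = 499×(5.32)^0.56 = 1270 K; P₂ = P₁(V₁/V₂)^n = 5900 kPa.
For an ideal gas ΔU = nCvΔT with Cv = R/(γ−1) = 39.6 J/(mol·K).
ΔU = 0.252×39.6×(1270−499) = 7700 J.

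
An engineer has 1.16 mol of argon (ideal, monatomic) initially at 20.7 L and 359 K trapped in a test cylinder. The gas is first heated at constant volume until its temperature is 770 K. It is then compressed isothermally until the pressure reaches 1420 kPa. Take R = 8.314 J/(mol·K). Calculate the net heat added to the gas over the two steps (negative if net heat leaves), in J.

-4270 J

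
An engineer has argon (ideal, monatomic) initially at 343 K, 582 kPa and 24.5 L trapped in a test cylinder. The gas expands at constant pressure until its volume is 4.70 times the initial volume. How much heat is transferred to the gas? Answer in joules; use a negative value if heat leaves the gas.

n = P₁V₁/(RT₁) = 582×24.5/(8.314×343) = 5.00 mol.
Isobaric: P stays 582 kPa; V/T = const ⇒ T₂ = 1610 K, V₂ = 115 L.
W = PΔV = 582×(115−24.5) kPa·L = 52800 J.
ΔU = nCvΔT = 5.00×12.5×(1610−343) = 79100 J.
Q = ΔU + W = nCpΔT = 132000 J.

132000 J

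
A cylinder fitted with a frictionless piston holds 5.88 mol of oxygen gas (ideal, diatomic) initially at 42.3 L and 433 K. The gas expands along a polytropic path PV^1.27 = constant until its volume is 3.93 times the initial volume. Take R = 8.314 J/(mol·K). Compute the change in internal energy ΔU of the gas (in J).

-16300 J

P₁ = nRT₁/V₁ = 5.88×8.314×433/42.3 = 500 kPa.
Polytropic n=1.27: T₂ = T₁(V₁/V₂)^(n−1) = 433×(0.254)^0.27 = 299 K; P₂ = P₁(V₁/V₂)^n = 88.0 kPa.
For an ideal gas ΔU = nCvΔT with Cv = (5/2)R = 20.8 J/(mol·K).
ΔU = 5.88×20.8×(299−433) = -16300 J.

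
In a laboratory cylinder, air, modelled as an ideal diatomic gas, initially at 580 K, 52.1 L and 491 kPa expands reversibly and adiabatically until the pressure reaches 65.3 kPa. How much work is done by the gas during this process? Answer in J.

28000 J

n = P₁V₁/(RT₁) = 491×52.1/(8.314×580) = 5.30 mol.
Adiabatic: T₂/T₁ = (P₂/P₁)^((γ−1)/γ) ⇒ T₂ = 580×(0.133)^0.286 = 326 K; V₂ = 220 L.
ΔU = nCvΔT = 5.30×20.8×(326−580) = -28000 J.
Q = 0 for an adiabatic process, so W = −ΔU = 28000 J.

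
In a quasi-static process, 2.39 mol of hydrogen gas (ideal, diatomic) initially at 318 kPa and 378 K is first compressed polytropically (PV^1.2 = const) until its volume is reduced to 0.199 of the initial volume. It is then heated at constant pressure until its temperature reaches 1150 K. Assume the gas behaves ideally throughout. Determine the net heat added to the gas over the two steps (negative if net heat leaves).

36500 J

V₁ = nRT₁/P₁ = 2.39×8.314×378/318 = 23.6 L.
Step 1 — Polytropic n=1.2: T₂ = T₁(V₁/V₂)^(n−1) = 378×(5.03)^0.20 = 522 K; P₂ = P₁(V₁/V₂)^n = 2210 kPa.
W = (P₁V₁−P₂V₂)/(n−1) = (318×23.6−2210×4.70)/0.20 = -14300 J.
ΔU = nCvΔT = 2.39×20.8×(522−378) = 7160 J.
Q = ΔU + W = -7160 J.
State after step 1: P = 2210 kPa, V = 4.70 L, T = 522 K.
Step 2 — Isobaric: P stays 2210 kPa; V/T = const ⇒ T₂ = 1150 K, V₂ = 10.4 L.
W = PΔV = 2210×(10.4−4.70) kPa·L = 12500 J.
ΔU = nCvΔT = 2.39×20.8×(1150−522) = 31200 J.
Q = ΔU + W = nCpΔT = 43700 J.
Net over both steps: W = -1840 J, Q = 36500 J, ΔU = 38300 J.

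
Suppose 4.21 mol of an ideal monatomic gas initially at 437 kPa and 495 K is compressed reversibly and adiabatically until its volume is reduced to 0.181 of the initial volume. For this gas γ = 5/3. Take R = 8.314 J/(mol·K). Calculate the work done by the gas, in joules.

V₁ = nRT₁/P₁ = 4.21×8.314×495/437 = 39.6 L.
Adiabatic: TV^(γ−1) = const ⇒ T₂ = 495×(5.52)^0.667 = 1550 K; PV^γ = const ⇒ P₂ = 7550 kPa.
ΔU = nCvΔT = 4.21×12.5×(1550−495) = 55200 J.
Q = 0 for an adiabatic process, so W = −ΔU = -55200 J.

-55200 J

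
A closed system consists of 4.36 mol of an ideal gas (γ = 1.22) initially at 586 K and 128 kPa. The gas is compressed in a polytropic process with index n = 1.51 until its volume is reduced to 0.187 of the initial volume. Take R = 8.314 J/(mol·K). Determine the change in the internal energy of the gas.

V₁ = nRT₁/P₁ = 4.36×8.314×586/128 = 166 L.
Polytropic n=1.51: T₂ = T₁(V₁/V₂)^(n−1) = 586×(5.35)^0.51 = 1380 K; P₂ = P₁(V₁/V₂)^n = 1610 kPa.
For an ideal gas ΔU = nCvΔT with Cv = R/(γ−1) = 37.8 J/(mol·K).
ΔU = 4.36×37.8×(1380−586) = 131000 J.

131000 J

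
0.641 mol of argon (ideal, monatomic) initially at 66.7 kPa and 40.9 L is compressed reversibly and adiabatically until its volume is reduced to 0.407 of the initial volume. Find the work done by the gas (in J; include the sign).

-3360 J

T₁ = P₁V₁/(nR) = 66.7×40.9/(0.641×8.314) = 512 K.
Adiabatic: TV^(γ−1) = const ⇒ T₂ = 512×(2.46)^0.667 = 932 K; PV^γ = const ⇒ P₂ = 298 kPa.
ΔU = nCvΔT = 0.641×12.5×(932−512) = 3360 J.
Q = 0 for an adiabatic process, so W = −ΔU = -3360 J.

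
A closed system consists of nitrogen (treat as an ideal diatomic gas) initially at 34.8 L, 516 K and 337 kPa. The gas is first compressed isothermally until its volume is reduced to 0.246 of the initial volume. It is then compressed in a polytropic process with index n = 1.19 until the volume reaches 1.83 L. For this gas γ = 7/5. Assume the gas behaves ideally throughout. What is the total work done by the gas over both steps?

n = P₁V₁/(RT₁) = 337×34.8/(8.314×516) = 2.73 mol.
Step 1 — Isothermal: T stays 516 K; PV = const ⇒ V₂ = 8.56 L, P₂ = 1370 kPa.
ΔU = 0 (ideal gas, T constant).
W = nRT ln(V₂/V₁) = 2.73×8.314×516×ln(0.246) = -16400 J.
Q = ΔU + W = -16400 J.
State after step 1: P = 1370 kPa, V = 8.56 L, T = 516 K.
Step 2 — Polytropic n=1.19: T₂ = T₁(V₁/V₂)^(n−1) = 516×(4.68)^0.19 = 692 K; P₂ = P₁(V₁/V₂)^n = 8590 kPa.
W = (P₁V₁−P₂V₂)/(n−1) = (1370×8.56−8590×1.83)/0.19 = -21000 J.
ΔU = nCvΔT = 2.73×20.8×(692−516) = 9990 J.
Q = ΔU + W = -11000 J.
Net over both steps: W = -37500 J, Q = -27500 J, ΔU = 9990 J.

-37500 J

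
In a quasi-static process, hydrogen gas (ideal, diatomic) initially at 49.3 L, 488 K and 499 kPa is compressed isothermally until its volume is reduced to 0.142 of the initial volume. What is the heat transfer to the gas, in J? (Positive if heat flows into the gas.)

n = P₁V₁/(RT₁) = 499×49.3/(8.314×488) = 6.06 mol.
Isothermal: T stays 488 K; PV = const ⇒ V₂ = 7.00 L, P₂ = 3510 kPa.
ΔU = 0 (ideal gas, T constant).
W = nRT ln(V₂/V₁) = 6.06×8.314×488×ln(0.142) = -48000 J.
Q = ΔU + W = -48000 J.

-48000 J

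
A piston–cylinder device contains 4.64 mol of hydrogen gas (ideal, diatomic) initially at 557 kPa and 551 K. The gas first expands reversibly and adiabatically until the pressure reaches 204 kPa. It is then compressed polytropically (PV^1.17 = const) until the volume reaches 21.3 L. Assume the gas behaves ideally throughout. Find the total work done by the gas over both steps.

-9960 J

V₁ = nRT₁/P₁ = 4.64×8.314×551/557 = 38.2 L.
Step 1 — Adiabatic: T₂/T₁ = (P₂/P₁)^((γ−1)/γ) ⇒ T₂ = 551×(0.366)^0.286 = 414 K; V₂ = 78.2 L.
ΔU = nCvΔT = 4.64×20.8×(414−551) = -13300 J.
Q = 0 for an adiabatic process, so W = −ΔU = 13300 J.
State after step 1: P = 204 kPa, V = 78.2 L, T = 414 K.
Step 2 — Polytropic n=1.17: T₂ = T₁(V₁/V₂)^(n−1) = 414×(3.67)^0.17 = 516 K; P₂ = P₁(V₁/V₂)^n = 934 kPa.
W = (P₁V₁−P₂V₂)/(n−1) = (204×78.2−934×21.3)/0.17 = -23200 J.
ΔU = nCvΔT = 4.64×20.8×(516−414) = 9870 J.
Q = ΔU + W = -13400 J.
Net over both steps: W = -9960 J, Q = -13400 J, ΔU = -3390 J.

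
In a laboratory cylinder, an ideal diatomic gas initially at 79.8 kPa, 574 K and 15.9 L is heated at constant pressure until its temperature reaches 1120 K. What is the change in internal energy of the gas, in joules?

3020 J

n = P₁V₁/(RT₁) = 79.8×15.9/(8.314×574) = 0.266 mol.
Isobaric: P stays 79.8 kPa; V/T = const ⇒ T₂ = 1120 K, V₂ = 31.0 L.
For an ideal gas ΔU = nCvΔT with Cv = (5/2)R = 20.8 J/(mol·K).
ΔU = 0.266×20.8×(1120−574) = 3020 J.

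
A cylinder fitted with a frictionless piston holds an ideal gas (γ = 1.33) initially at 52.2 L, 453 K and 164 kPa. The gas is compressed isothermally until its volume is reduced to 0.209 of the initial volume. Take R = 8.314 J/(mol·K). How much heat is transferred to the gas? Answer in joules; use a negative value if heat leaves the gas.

-13400 J

n = P₁V₁/(RT₁) = 164×52.2/(8.314×453) = 2.27 mol.
Isothermal: T stays 453 K; PV = const ⇒ V₂ = 10.9 L, P₂ = 785 kPa.
ΔU = 0 (ideal gas, T constant).
W = nRT ln(V₂/V₁) = 2.27×8.314×453×ln(0.209) = -13400 J.
Q = ΔU + W = -13400 J.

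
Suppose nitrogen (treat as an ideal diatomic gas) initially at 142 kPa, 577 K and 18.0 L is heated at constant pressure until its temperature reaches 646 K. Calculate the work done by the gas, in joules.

n = P₁V₁/(RT₁) = 142×18.0/(8.314×577) = 0.533 mol.
Isobaric: P stays 142 kPa; V/T = const ⇒ T₂ = 646 K, V₂ = 20.2 L.
W = PΔV = 142×(20.2−18.0) kPa·L = 306 J.

306 J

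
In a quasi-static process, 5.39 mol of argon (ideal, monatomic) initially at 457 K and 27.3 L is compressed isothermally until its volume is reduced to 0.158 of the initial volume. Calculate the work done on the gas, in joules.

P₁ = nRT₁/V₁ = 5.39×8.314×457/27.3 = 750 kPa.
Isothermal: T stays 457 K; PV = const ⇒ V₂ = 4.31 L, P₂ = 4750 kPa.
W = nRT ln(V₂/V₁) = 5.39×8.314×457×ln(0.158) = -37800 J.
Work done on the gas = −W_by = 37800 J.

37800 J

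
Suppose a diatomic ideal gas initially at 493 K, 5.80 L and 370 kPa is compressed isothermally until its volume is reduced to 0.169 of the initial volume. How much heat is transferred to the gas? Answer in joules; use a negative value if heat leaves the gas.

n = P₁V₁/(RT₁) = 370×5.80/(8.314×493) = 0.524 mol.
Isothermal: T stays 493 K; PV = const ⇒ V₂ = 0.980 L, P₂ = 2190 kPa.
ΔU = 0 (ideal gas, T constant).
W = nRT ln(V₂/V₁) = 0.524×8.314×493×ln(0.169) = -3820 J.
Q = ΔU + W = -3820 J.

-3820 J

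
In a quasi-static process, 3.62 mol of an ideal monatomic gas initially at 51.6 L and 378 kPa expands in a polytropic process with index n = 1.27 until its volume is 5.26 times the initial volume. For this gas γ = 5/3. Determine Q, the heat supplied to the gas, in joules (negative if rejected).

15500 J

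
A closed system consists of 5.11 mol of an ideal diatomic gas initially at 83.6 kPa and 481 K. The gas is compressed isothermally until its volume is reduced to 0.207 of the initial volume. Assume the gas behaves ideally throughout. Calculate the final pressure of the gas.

404 kPa

V₁ = nRT₁/P₁ = 5.11×8.314×481/83.6 = 244 L.
Isothermal: T stays 481 K; PV = const ⇒ V₂ = 50.6 L, P₂ = 404 kPa.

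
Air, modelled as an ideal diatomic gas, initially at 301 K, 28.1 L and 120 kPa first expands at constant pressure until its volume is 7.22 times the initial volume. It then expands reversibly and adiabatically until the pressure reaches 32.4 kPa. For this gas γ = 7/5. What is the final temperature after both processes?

1490 K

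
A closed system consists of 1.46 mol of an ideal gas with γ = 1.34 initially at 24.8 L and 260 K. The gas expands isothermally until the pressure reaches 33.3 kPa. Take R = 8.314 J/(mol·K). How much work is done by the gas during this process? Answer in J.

P₁ = nRT₁/V₁ = 1.46×8.314×260/24.8 = 127 kPa.
Isothermal: T stays 260 K; PV = const ⇒ V₂ = 94.8 L, P₂ = 33.3 kPa.
W = nRT ln(V₂/V₁) = 1.46×8.314×260×ln(3.82) = 4230 J.

4230 J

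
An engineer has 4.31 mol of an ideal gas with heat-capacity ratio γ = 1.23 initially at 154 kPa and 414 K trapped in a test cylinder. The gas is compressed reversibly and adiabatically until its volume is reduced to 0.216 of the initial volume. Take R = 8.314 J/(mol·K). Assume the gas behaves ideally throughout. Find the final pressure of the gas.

V₁ = nRT₁/P₁ = 4.31×8.314×414/154 = 96.3 L.
Adiabatic: TV^(γ−1) = const ⇒ T₂ = 414×(4.63)^0.230 = 589 K; PV^γ = const ⇒ P₂ = 1010 kPa.

1010 kPa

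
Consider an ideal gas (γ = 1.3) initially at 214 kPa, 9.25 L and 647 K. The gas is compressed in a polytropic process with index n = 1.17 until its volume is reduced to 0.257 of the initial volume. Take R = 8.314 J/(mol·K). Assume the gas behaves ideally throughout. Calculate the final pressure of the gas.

Polytropic n=1.17: T₂ = T₁(V₁/V₂)^(n−1) = 647×(3.89)^0.17 = 815 K; P₂ = P₁(V₁/V₂)^n = 1050 kPa.

1050 kPa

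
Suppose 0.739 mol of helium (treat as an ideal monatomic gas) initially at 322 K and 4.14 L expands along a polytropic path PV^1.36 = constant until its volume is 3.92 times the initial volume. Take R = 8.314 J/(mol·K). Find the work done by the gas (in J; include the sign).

P₁ = nRT₁/V₁ = 0.739×8.314×322/4.14 = 478 kPa.
Polytropic n=1.36: T₂ = T₁(V₁/V₂)^(n−1) = 322×(0.255)^0.36 = 197 K; P₂ = P₁(V₁/V₂)^n = 74.5 kPa.
W = (P₁V₁−P₂V₂)/(n−1) = (478×4.14−74.5×16.2)/0.36 = 2130 J.

2130 J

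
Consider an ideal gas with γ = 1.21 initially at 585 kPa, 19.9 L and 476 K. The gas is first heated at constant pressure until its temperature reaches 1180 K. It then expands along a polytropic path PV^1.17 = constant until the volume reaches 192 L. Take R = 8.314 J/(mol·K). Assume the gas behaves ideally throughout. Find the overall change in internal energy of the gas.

n = P₁V₁/(RT₁) = 585×19.9/(8.314×476) = 2.94 mol.
Step 1 — Isobaric: P stays 585 kPa; V/T = const ⇒ T₂ = 1180 K, V₂ = 49.3 L.
W = PΔV = 585×(49.3−19.9) kPa·L = 17200 J.
ΔU = nCvΔT = 2.94×39.6×(1180−476) = 82000 J.
Q = ΔU + W = nCpΔT = 99200 J.
State after step 1: P = 585 kPa, V = 49.3 L, T = 1180 K.
Step 2 — Polytropic n=1.17: T₂ = T₁(V₁/V₂)^(n−1) = 1180×(0.257)^0.17 = 937 K; P₂ = P₁(V₁/V₂)^n = 119 kPa.
W = (P₁V₁−P₂V₂)/(n−1) = (585×49.3−119×192)/0.17 = 35000 J.
ΔU = nCvΔT = 2.94×39.6×(937−1180) = -28300 J.
Q = ΔU + W = 6670 J.
Net over both steps: W = 52200 J, Q = 106000 J, ΔU = 53600 J.

53600 J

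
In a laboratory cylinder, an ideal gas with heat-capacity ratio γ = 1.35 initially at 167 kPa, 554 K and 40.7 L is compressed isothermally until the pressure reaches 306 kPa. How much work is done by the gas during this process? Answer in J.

-4120 J

n = P₁V₁/(RT₁) = 167×40.7/(8.314×554) = 1.48 mol.
Isothermal: T stays 554 K; PV = const ⇒ V₂ = 22.2 L, P₂ = 306 kPa.
W = nRT ln(V₂/V₁) = 1.48×8.314×554×ln(0.546) = -4120 J.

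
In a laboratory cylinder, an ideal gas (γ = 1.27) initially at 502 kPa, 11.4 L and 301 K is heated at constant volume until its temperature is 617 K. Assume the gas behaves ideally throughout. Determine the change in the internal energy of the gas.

22300 J

n = P₁V₁/(RT₁) = 502×11.4/(8.314×301) = 2.29 mol.
Isochoric: V stays 11.4 L; P/T = const ⇒ T₂ = 617 K, P₂ = 1030 kPa.
For an ideal gas ΔU = nCvΔT with Cv = R/(γ−1) = 30.8 J/(mol·K).
ΔU = 2.29×30.8×(617−301) = 22300 J.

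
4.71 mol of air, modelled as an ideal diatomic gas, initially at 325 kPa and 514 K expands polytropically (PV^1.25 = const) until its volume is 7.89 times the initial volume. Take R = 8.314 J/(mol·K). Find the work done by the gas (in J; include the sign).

32500 J

V₁ = nRT₁/P₁ = 4.71×8.314×514/325 = 61.9 L.
Polytropic n=1.25: T₂ = T₁(V₁/V₂)^(n−1) = 514×(0.127)^0.25 = 307 K; P₂ = P₁(V₁/V₂)^n = 24.6 kPa.
W = (P₁V₁−P₂V₂)/(n−1) = (325×61.9−24.6×489)/0.25 = 32500 J.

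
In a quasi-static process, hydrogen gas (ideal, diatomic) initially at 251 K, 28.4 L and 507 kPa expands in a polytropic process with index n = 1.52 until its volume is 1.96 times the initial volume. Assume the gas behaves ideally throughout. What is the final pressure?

182 kPa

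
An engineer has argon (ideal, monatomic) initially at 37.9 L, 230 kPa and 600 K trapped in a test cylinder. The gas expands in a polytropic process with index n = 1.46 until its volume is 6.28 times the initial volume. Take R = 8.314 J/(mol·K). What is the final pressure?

15.7 kPa

Polytropic n=1.46: T₂ = T₁(V₁/V₂)^(n−1) = 600×(0.159)^0.46 = 258 K; P₂ = P₁(V₁/V₂)^n = 15.7 kPa.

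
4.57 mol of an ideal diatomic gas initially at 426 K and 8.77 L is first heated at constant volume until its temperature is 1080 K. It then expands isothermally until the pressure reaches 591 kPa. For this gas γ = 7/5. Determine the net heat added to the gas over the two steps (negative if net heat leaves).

147000 J

P₁ = nRT₁/V₁ = 4.57×8.314×426/8.77 = 1850 kPa.
Step 1 — Isochoric: V stays 8.77 L; P/T = const ⇒ T₂ = 1080 K, P₂ = 4680 kPa.
W = 0 (no volume change).
ΔU = nCvΔT = 4.57×20.8×(1080−426) = 62100 J.
Q = ΔU = 62100 J.
State after step 1: P = 4680 kPa, V = 8.77 L, T = 1080 K.
Step 2 — Isothermal: T stays 1080 K; PV = const ⇒ V₂ = 69.4 L, P₂ = 591 kPa.
ΔU = 0 (ideal gas, T constant).
W = nRT ln(V₂/V₁) = 4.57×8.314×1080×ln(7.92) = 84900 J.
Q = ΔU + W = 84900 J.
Net over both steps: W = 84900 J, Q = 147000 J, ΔU = 62100 J.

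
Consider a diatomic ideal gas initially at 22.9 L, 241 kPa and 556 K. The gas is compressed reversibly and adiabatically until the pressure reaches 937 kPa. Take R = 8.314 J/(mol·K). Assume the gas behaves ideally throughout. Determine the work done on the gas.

6540 J

n = P₁V₁/(RT₁) = 241×22.9/(8.314×556) = 1.19 mol.
Adiabatic: T₂/T₁ = (P₂/P₁)^((γ−1)/γ) ⇒ T₂ = 556×(3.89)^0.286 = 820 K; V₂ = 8.68 L.
ΔU = nCvΔT = 1.19×20.8×(820−556) = 6540 J.
Q = 0 for an adiabatic process, so W = −ΔU = -6540 J.
Work done on the gas = −W_by = 6540 J.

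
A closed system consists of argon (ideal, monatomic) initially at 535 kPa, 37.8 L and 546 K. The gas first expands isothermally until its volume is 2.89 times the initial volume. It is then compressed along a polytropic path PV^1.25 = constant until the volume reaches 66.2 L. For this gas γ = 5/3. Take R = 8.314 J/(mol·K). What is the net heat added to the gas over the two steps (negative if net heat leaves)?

14700 J

n = P₁V₁/(RT₁) = 535×37.8/(8.314×546) = 4.45 mol.
Step 1 — Isothermal: T stays 546 K; PV = const ⇒ V₂ = 109 L, P₂ = 185 kPa.
ΔU = 0 (ideal gas, T constant).
W = nRT ln(V₂/V₁) = 4.45×8.314×546×ln(2.89) = 21500 J.
Q = ΔU + W = 21500 J.
State after step 1: P = 185 kPa, V = 109 L, T = 546 K.
Step 2 — Polytropic n=1.25: T₂ = T₁(V₁/V₂)^(n−1) = 546×(1.65)^0.25 = 619 K; P₂ = P₁(V₁/V₂)^n = 346 kPa.
W = (P₁V₁−P₂V₂)/(n−1) = (185×109−346×66.2)/0.25 = -10800 J.
ΔU = nCvΔT = 4.45×12.5×(619−546) = 4050 J.
Q = ΔU + W = -6740 J.
Net over both steps: W = 10700 J, Q = 14700 J, ΔU = 4050 J.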